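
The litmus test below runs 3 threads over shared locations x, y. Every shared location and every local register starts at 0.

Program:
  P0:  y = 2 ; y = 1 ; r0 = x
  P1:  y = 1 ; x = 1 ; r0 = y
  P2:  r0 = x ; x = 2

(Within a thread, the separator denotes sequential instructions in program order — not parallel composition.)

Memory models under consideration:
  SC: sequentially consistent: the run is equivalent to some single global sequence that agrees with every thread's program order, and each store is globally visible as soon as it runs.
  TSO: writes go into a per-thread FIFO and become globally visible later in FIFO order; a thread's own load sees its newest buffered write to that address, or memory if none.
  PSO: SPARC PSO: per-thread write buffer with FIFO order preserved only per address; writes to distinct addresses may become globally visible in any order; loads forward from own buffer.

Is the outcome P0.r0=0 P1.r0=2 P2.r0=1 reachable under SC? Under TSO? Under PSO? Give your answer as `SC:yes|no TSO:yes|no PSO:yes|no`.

SC:no TSO:yes PSO:yes

outcome vector order: (P0.r0,P1.r0,P2.r0)
under SC → 010; 011; 110; 111; 120; 121; 210; 211; 220; 221
under TSO → 010; 011; 020; 021; 110; 111; 120; 121; 210; 211; 220; 221
under PSO → 010; 011; 020; 021; 110; 111; 120; 121; 210; 211; 220; 221
target 021 ∈ {TSO,PSO}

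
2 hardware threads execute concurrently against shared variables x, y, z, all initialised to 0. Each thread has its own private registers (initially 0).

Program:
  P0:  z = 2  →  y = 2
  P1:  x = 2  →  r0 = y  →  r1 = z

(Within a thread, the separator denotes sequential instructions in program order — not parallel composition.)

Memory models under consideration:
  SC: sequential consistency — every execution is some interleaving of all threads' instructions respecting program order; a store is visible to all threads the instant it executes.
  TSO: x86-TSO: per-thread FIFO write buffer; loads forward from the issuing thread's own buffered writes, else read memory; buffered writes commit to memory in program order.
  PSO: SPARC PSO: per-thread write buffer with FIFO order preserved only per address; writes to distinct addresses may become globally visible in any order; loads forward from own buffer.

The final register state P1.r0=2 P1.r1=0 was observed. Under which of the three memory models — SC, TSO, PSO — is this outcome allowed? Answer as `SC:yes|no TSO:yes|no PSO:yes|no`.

SC:no TSO:no PSO:yes

outcome vector order: (P1.r0,P1.r1)
SC (3): 0/0, 0/2, 2/2
TSO (3): 0/0, 0/2, 2/2
PSO (4): 0/0, 0/2, 2/0, 2/2
target 2/0 ∈ {PSO}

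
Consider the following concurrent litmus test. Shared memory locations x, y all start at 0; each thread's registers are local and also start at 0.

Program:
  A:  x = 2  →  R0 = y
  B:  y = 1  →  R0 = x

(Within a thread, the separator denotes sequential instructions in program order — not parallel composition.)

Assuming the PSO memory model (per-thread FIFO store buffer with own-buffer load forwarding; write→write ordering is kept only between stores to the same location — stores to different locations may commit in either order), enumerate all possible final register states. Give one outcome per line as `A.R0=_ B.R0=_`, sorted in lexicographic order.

outcome vector order: (A.R0,B.R0)
|PSO outcomes| = 4

A.R0=0 B.R0=0
A.R0=0 B.R0=2
A.R0=1 B.R0=0
A.R0=1 B.R0=2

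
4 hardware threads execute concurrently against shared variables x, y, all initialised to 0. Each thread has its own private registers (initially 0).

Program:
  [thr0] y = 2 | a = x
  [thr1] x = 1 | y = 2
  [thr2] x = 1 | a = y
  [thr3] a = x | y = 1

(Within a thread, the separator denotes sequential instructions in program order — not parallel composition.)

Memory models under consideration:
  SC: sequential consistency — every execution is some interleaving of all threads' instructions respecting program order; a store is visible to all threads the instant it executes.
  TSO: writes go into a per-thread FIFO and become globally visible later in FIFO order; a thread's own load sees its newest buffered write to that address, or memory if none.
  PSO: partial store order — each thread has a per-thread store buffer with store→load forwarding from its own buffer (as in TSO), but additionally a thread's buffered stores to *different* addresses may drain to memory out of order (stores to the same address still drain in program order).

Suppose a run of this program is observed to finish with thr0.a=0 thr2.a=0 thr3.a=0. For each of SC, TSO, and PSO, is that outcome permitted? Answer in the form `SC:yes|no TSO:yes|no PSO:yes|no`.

SC:no TSO:yes PSO:yes

outcome vector order: (thr0.a,thr2.a,thr3.a)
under SC → 0/1/0; 0/1/1; 0/2/0; 0/2/1; 1/0/0; 1/0/1; 1/1/0; 1/1/1; 1/2/0; 1/2/1
under TSO → 0/0/0; 0/0/1; 0/1/0; 0/1/1; 0/2/0; 0/2/1; 1/0/0; 1/0/1; 1/1/0; 1/1/1; 1/2/0; 1/2/1
under PSO → 0/0/0; 0/0/1; 0/1/0; 0/1/1; 0/2/0; 0/2/1; 1/0/0; 1/0/1; 1/1/0; 1/1/1; 1/2/0; 1/2/1
target 0/0/0 ∈ {TSO,PSO}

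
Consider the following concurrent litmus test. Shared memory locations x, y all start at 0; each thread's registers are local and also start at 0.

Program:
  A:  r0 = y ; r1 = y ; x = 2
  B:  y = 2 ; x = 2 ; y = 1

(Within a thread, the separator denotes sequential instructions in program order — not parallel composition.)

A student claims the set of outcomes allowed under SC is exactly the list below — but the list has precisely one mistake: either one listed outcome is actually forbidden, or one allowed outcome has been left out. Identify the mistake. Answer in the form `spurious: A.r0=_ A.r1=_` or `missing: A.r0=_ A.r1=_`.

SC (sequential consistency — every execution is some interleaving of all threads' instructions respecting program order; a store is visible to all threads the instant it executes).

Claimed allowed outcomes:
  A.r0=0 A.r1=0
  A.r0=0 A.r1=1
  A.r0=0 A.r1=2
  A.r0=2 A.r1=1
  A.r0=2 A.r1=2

missing: A.r0=1 A.r1=1

outcome vector order: (A.r0,A.r1)
[SC] allowed = {<0 0>, <0 1>, <0 2>, <1 1>, <2 1>, <2 2>}
SC∖claimed = {<1 1>}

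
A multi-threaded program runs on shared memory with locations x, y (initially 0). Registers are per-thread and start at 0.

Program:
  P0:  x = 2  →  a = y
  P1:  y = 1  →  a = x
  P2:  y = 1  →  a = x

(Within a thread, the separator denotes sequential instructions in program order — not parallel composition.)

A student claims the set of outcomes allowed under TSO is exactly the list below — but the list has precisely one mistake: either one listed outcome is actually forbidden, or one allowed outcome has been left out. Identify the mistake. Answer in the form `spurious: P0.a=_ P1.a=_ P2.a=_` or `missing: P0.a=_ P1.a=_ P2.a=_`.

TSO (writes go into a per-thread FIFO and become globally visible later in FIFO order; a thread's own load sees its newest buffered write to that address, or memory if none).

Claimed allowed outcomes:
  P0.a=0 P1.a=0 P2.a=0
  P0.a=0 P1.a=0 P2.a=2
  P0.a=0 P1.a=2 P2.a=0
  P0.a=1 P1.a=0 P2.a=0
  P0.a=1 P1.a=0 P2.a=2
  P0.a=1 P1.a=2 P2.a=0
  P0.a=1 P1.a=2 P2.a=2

missing: P0.a=0 P1.a=2 P2.a=2

outcome vector order: (P0.a,P1.a,P2.a)
TSO (8): 000, 002, 020, 022, 100, 102, 120, 122
TSO∖claimed = {022}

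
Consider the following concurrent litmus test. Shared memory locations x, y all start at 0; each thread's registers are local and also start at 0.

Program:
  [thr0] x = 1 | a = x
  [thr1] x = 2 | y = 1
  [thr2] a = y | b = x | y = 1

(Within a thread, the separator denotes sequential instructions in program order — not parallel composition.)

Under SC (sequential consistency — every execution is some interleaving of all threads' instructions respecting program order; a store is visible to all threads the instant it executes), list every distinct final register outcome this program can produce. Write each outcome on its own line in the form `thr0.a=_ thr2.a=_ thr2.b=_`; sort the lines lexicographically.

thr0.a=1 thr2.a=0 thr2.b=0
thr0.a=1 thr2.a=0 thr2.b=1
thr0.a=1 thr2.a=0 thr2.b=2
thr0.a=1 thr2.a=1 thr2.b=1
thr0.a=1 thr2.a=1 thr2.b=2
thr0.a=2 thr2.a=0 thr2.b=0
thr0.a=2 thr2.a=0 thr2.b=1
thr0.a=2 thr2.a=0 thr2.b=2
thr0.a=2 thr2.a=1 thr2.b=2

outcome vector order: (thr0.a,thr2.a,thr2.b)
|SC outcomes| = 9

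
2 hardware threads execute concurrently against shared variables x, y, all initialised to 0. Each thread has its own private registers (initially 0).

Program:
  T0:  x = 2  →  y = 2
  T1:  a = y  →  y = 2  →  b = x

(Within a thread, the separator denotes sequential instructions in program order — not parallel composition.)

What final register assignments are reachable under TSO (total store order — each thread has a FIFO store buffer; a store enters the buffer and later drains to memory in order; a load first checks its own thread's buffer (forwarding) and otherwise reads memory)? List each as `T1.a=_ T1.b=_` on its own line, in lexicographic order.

T1.a=0 T1.b=0
T1.a=0 T1.b=2
T1.a=2 T1.b=2

outcome vector order: (T1.a,T1.b)
|TSO outcomes| = 3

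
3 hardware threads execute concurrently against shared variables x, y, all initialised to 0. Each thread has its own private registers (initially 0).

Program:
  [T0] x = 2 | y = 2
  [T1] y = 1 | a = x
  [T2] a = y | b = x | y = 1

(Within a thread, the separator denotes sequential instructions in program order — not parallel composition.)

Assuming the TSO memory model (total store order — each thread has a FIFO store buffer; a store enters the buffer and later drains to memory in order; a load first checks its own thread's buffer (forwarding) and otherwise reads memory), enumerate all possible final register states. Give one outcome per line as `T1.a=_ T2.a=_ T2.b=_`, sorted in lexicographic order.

outcome vector order: (T1.a,T2.a,T2.b)
|TSO outcomes| = 10

T1.a=0 T2.a=0 T2.b=0
T1.a=0 T2.a=0 T2.b=2
T1.a=0 T2.a=1 T2.b=0
T1.a=0 T2.a=1 T2.b=2
T1.a=0 T2.a=2 T2.b=2
T1.a=2 T2.a=0 T2.b=0
T1.a=2 T2.a=0 T2.b=2
T1.a=2 T2.a=1 T2.b=0
T1.a=2 T2.a=1 T2.b=2
T1.a=2 T2.a=2 T2.b=2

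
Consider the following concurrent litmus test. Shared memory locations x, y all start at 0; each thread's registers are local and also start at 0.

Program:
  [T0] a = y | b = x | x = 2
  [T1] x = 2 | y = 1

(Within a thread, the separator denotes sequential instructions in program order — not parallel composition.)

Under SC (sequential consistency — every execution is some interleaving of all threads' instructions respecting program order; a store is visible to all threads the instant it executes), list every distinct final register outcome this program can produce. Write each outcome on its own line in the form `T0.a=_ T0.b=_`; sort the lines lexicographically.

T0.a=0 T0.b=0
T0.a=0 T0.b=2
T0.a=1 T0.b=2

outcome vector order: (T0.a,T0.b)
|SC outcomes| = 3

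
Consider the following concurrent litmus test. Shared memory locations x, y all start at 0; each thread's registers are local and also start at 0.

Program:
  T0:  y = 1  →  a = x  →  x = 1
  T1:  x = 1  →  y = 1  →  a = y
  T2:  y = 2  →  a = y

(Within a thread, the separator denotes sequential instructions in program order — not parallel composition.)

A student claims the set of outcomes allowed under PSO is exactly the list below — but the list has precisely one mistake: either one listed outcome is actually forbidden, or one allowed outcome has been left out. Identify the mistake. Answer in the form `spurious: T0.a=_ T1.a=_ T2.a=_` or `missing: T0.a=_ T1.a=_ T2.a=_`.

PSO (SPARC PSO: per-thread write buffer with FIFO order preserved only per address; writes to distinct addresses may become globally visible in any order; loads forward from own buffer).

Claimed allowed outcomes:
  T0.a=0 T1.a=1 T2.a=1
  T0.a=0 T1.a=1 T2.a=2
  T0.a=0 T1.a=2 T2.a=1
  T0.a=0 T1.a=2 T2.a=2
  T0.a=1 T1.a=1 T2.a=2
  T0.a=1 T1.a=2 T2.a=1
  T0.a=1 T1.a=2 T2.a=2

outcome vector order: (T0.a,T1.a,T2.a)
[PSO] allowed = {(0,1,1), (0,1,2), (0,2,1), (0,2,2), (1,1,1), (1,1,2), (1,2,1), (1,2,2)}
PSO∖claimed = {(1,1,1)}

missing: T0.a=1 T1.a=1 T2.a=1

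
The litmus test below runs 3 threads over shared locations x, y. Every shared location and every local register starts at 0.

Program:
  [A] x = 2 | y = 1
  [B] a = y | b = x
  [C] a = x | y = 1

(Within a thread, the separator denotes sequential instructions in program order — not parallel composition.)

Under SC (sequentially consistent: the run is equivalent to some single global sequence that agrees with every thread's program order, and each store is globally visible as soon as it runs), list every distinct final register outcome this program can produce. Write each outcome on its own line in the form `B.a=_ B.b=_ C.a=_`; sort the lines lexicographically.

B.a=0 B.b=0 C.a=0
B.a=0 B.b=0 C.a=2
B.a=0 B.b=2 C.a=0
B.a=0 B.b=2 C.a=2
B.a=1 B.b=0 C.a=0
B.a=1 B.b=2 C.a=0
B.a=1 B.b=2 C.a=2

outcome vector order: (B.a,B.b,C.a)
|SC outcomes| = 7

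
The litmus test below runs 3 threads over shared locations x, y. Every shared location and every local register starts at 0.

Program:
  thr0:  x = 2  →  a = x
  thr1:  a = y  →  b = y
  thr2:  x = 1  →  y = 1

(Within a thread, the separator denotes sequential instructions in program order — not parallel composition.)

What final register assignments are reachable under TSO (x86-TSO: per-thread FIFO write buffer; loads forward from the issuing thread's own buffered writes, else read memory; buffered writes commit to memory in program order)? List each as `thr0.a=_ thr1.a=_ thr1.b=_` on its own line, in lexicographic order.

thr0.a=1 thr1.a=0 thr1.b=0
thr0.a=1 thr1.a=0 thr1.b=1
thr0.a=1 thr1.a=1 thr1.b=1
thr0.a=2 thr1.a=0 thr1.b=0
thr0.a=2 thr1.a=0 thr1.b=1
thr0.a=2 thr1.a=1 thr1.b=1

outcome vector order: (thr0.a,thr1.a,thr1.b)
|TSO outcomes| = 6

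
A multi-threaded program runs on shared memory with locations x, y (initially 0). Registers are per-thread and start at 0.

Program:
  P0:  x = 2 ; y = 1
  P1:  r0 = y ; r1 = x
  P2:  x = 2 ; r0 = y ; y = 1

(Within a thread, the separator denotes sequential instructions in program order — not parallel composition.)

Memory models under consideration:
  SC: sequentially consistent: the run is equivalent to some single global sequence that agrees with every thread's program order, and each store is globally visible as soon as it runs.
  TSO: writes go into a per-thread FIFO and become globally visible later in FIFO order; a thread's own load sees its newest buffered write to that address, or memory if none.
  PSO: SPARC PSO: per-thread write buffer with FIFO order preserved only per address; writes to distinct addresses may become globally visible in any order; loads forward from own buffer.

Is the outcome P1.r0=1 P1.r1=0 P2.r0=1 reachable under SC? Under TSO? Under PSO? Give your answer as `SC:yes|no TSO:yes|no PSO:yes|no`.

SC:no TSO:no PSO:yes

outcome vector order: (P1.r0,P1.r1,P2.r0)
SC: 6 outcomes — {<0 0 0>; <0 0 1>; <0 2 0>; <0 2 1>; <1 2 0>; <1 2 1>}
TSO: 6 outcomes — {<0 0 0>; <0 0 1>; <0 2 0>; <0 2 1>; <1 2 0>; <1 2 1>}
PSO: 8 outcomes — {<0 0 0>; <0 0 1>; <0 2 0>; <0 2 1>; <1 0 0>; <1 0 1>; <1 2 0>; <1 2 1>}
target <1 0 1> ∈ {PSO}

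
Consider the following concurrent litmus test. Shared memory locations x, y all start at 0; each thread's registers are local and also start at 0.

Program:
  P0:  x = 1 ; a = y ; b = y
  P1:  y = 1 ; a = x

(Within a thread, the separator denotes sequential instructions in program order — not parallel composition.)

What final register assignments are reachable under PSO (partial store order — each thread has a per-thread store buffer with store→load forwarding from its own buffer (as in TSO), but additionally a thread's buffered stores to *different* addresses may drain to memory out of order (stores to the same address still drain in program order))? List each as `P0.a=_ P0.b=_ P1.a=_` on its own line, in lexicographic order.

outcome vector order: (P0.a,P0.b,P1.a)
|PSO outcomes| = 6

P0.a=0 P0.b=0 P1.a=0
P0.a=0 P0.b=0 P1.a=1
P0.a=0 P0.b=1 P1.a=0
P0.a=0 P0.b=1 P1.a=1
P0.a=1 P0.b=1 P1.a=0
P0.a=1 P0.b=1 P1.a=1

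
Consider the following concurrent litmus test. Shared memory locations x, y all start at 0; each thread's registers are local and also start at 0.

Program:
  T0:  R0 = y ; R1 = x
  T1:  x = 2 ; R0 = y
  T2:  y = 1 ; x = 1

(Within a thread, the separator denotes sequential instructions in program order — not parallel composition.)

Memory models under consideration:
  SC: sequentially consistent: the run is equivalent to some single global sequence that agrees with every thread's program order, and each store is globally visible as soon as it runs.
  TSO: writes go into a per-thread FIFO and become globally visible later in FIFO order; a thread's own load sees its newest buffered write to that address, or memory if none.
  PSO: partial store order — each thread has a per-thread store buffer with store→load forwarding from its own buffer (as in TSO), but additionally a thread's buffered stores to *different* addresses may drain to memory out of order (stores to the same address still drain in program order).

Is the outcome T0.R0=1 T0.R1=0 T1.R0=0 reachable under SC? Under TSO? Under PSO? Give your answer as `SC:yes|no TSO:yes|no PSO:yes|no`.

outcome vector order: (T0.R0,T0.R1,T1.R0)
under SC → 0/0/0; 0/0/1; 0/1/0; 0/1/1; 0/2/0; 0/2/1; 1/0/1; 1/1/0; 1/1/1; 1/2/0; 1/2/1
under TSO → 0/0/0; 0/0/1; 0/1/0; 0/1/1; 0/2/0; 0/2/1; 1/0/0; 1/0/1; 1/1/0; 1/1/1; 1/2/0; 1/2/1
under PSO → 0/0/0; 0/0/1; 0/1/0; 0/1/1; 0/2/0; 0/2/1; 1/0/0; 1/0/1; 1/1/0; 1/1/1; 1/2/0; 1/2/1
target 1/0/0 ∈ {TSO,PSO}

SC:no TSO:yes PSO:yes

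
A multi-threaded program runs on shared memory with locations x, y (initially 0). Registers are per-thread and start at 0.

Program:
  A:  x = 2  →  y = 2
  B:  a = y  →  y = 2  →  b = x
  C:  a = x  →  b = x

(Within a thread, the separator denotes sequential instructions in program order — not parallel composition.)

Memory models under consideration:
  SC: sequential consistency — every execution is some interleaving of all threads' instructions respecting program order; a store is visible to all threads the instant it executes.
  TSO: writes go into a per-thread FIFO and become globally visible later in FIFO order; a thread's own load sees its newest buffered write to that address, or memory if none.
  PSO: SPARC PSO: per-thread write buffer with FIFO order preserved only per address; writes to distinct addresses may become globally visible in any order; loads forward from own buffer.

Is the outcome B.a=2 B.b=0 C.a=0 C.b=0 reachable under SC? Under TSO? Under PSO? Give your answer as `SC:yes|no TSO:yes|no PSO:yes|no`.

outcome vector order: (B.a,B.b,C.a,C.b)
SC: 9 outcomes — {0000; 0002; 0022; 0200; 0202; 0222; 2200; 2202; 2222}
TSO: 9 outcomes — {0000; 0002; 0022; 0200; 0202; 0222; 2200; 2202; 2222}
PSO: 12 outcomes — {0000; 0002; 0022; 0200; 0202; 0222; 2000; 2002; 2022; 2200; 2202; 2222}
target 2000 ∈ {PSO}

SC:no TSO:no PSO:yes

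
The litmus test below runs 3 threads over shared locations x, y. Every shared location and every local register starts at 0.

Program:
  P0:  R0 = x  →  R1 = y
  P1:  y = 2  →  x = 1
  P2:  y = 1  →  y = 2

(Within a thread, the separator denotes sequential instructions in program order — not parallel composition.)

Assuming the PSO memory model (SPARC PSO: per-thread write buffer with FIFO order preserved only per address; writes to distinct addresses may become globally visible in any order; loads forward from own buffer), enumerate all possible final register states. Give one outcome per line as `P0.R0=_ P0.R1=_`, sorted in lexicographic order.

P0.R0=0 P0.R1=0
P0.R0=0 P0.R1=1
P0.R0=0 P0.R1=2
P0.R0=1 P0.R1=0
P0.R0=1 P0.R1=1
P0.R0=1 P0.R1=2

outcome vector order: (P0.R0,P0.R1)
|PSO outcomes| = 6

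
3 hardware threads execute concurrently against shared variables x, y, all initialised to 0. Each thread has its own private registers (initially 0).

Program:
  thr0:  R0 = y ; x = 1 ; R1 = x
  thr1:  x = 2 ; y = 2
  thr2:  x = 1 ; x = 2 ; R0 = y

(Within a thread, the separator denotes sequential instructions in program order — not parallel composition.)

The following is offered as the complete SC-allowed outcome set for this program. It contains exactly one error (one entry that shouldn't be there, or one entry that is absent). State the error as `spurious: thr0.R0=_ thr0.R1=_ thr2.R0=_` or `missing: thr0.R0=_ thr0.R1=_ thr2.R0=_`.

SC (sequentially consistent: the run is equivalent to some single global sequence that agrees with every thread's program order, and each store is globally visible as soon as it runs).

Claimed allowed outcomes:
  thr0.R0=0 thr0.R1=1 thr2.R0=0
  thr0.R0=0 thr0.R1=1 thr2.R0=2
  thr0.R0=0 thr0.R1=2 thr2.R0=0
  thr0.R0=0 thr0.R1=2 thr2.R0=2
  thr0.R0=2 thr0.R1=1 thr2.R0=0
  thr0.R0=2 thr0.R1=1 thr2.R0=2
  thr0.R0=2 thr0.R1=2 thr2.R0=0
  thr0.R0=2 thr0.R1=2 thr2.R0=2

outcome vector order: (thr0.R0,thr0.R1,thr2.R0)
under SC → (0,1,0); (0,1,2); (0,2,0); (0,2,2); (2,1,0); (2,1,2); (2,2,2)
claimed∖SC = {(2,2,0)}

spurious: thr0.R0=2 thr0.R1=2 thr2.R0=0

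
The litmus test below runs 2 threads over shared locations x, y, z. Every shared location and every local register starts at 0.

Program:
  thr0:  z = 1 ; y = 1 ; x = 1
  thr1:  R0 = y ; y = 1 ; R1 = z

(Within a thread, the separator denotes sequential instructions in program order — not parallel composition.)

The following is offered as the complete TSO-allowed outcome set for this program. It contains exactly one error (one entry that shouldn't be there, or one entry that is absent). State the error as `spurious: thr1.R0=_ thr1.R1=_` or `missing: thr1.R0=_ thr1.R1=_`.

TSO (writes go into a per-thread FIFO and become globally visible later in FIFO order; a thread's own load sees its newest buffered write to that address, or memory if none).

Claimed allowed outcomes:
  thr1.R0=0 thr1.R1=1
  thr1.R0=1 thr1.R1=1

missing: thr1.R0=0 thr1.R1=0

outcome vector order: (thr1.R0,thr1.R1)
[TSO] allowed = {00, 01, 11}
TSO∖claimed = {00}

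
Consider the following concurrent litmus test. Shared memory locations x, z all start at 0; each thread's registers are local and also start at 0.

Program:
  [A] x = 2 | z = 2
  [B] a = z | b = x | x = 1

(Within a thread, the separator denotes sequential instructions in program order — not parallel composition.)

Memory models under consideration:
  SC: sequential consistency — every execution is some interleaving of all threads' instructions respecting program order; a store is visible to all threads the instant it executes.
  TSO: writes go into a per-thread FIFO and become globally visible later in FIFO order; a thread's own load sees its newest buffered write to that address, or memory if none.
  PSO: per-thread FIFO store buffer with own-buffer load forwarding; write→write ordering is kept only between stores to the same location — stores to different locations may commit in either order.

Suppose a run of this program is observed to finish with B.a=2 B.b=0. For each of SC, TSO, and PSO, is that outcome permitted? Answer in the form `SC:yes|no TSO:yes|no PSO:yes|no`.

outcome vector order: (B.a,B.b)
SC (3): 0/0; 0/2; 2/2
TSO (3): 0/0; 0/2; 2/2
PSO (4): 0/0; 0/2; 2/0; 2/2
target 2/0 ∈ {PSO}

SC:no TSO:no PSO:yes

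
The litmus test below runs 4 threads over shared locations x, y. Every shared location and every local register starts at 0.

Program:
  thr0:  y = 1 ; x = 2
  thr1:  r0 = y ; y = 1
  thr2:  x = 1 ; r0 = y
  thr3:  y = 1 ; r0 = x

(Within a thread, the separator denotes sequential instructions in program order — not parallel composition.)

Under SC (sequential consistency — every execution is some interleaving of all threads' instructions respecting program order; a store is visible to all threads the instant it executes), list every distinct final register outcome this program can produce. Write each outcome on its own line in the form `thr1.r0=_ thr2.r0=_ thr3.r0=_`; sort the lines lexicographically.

thr1.r0=0 thr2.r0=0 thr3.r0=1
thr1.r0=0 thr2.r0=0 thr3.r0=2
thr1.r0=0 thr2.r0=1 thr3.r0=0
thr1.r0=0 thr2.r0=1 thr3.r0=1
thr1.r0=0 thr2.r0=1 thr3.r0=2
thr1.r0=1 thr2.r0=0 thr3.r0=1
thr1.r0=1 thr2.r0=0 thr3.r0=2
thr1.r0=1 thr2.r0=1 thr3.r0=0
thr1.r0=1 thr2.r0=1 thr3.r0=1
thr1.r0=1 thr2.r0=1 thr3.r0=2

outcome vector order: (thr1.r0,thr2.r0,thr3.r0)
|SC outcomes| = 10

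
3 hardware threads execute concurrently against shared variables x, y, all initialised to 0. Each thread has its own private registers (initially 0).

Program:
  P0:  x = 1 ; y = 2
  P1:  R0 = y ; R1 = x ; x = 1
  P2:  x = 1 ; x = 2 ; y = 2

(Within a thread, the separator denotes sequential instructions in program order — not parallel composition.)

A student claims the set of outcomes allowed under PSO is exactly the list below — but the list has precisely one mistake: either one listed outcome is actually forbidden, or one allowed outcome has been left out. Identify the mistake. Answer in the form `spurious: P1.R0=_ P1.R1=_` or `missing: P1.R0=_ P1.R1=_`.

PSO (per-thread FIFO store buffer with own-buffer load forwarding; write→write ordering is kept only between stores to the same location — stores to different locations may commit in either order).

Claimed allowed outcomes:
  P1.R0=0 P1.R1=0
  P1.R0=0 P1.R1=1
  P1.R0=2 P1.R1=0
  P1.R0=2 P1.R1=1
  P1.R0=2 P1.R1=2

missing: P1.R0=0 P1.R1=2

outcome vector order: (P1.R0,P1.R1)
PSO: 6 outcomes — {00, 01, 02, 20, 21, 22}
PSO∖claimed = {02}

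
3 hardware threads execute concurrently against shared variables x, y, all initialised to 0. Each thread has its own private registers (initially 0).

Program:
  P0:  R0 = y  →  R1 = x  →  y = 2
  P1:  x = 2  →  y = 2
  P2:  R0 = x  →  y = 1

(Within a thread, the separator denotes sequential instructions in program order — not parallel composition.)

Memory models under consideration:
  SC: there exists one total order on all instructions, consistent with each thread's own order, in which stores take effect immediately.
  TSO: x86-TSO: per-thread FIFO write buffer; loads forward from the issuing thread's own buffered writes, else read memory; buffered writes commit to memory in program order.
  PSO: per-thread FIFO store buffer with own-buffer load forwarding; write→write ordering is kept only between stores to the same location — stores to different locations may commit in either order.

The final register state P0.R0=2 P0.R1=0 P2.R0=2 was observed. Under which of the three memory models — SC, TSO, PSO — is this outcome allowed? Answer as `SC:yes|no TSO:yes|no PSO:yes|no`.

outcome vector order: (P0.R0,P0.R1,P2.R0)
[SC] allowed = {000; 002; 020; 022; 100; 120; 122; 220; 222}
[TSO] allowed = {000; 002; 020; 022; 100; 120; 122; 220; 222}
[PSO] allowed = {000; 002; 020; 022; 100; 120; 122; 200; 202; 220; 222}
target 202 ∈ {PSO}

SC:no TSO:no PSO:yes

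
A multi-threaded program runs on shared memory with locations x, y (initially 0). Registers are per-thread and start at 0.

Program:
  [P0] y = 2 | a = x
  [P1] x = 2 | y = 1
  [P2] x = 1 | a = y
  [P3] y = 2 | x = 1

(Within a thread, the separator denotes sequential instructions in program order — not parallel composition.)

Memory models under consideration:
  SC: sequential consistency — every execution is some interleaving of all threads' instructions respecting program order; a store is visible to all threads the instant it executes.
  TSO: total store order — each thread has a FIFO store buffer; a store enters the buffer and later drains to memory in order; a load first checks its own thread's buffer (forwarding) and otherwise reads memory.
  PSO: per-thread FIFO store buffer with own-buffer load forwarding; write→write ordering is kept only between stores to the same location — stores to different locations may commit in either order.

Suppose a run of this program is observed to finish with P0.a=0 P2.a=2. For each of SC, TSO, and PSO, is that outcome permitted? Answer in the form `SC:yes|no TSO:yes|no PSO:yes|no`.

outcome vector order: (P0.a,P2.a)
SC: 8 outcomes — {01, 02, 10, 11, 12, 20, 21, 22}
TSO: 9 outcomes — {00, 01, 02, 10, 11, 12, 20, 21, 22}
PSO: 9 outcomes — {00, 01, 02, 10, 11, 12, 20, 21, 22}
target 02 ∈ {SC,TSO,PSO}

SC:yes TSO:yes PSO:yes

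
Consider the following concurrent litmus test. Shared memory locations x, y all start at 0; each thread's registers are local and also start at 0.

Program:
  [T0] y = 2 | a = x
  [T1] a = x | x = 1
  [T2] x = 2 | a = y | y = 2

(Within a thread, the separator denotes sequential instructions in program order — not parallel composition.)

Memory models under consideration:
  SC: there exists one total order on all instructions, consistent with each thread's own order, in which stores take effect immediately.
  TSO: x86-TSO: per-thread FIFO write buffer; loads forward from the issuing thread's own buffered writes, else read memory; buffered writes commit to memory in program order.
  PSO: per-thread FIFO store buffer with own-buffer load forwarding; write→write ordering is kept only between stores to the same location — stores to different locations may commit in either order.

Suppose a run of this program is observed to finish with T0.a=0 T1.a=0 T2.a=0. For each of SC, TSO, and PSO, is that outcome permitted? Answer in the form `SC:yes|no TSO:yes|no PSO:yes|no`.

SC:no TSO:yes PSO:yes

outcome vector order: (T0.a,T1.a,T2.a)
under SC → 0/0/2, 0/2/2, 1/0/0, 1/0/2, 1/2/0, 1/2/2, 2/0/0, 2/0/2, 2/2/0, 2/2/2
under TSO → 0/0/0, 0/0/2, 0/2/0, 0/2/2, 1/0/0, 1/0/2, 1/2/0, 1/2/2, 2/0/0, 2/0/2, 2/2/0, 2/2/2
under PSO → 0/0/0, 0/0/2, 0/2/0, 0/2/2, 1/0/0, 1/0/2, 1/2/0, 1/2/2, 2/0/0, 2/0/2, 2/2/0, 2/2/2
target 0/0/0 ∈ {TSO,PSO}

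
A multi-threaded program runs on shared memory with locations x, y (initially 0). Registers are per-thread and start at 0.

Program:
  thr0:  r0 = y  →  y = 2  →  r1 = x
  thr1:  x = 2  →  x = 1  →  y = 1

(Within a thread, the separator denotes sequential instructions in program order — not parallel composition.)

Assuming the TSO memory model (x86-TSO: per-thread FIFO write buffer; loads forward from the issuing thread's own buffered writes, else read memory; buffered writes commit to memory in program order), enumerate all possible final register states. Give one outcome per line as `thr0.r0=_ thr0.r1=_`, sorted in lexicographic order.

outcome vector order: (thr0.r0,thr0.r1)
|TSO outcomes| = 4

thr0.r0=0 thr0.r1=0
thr0.r0=0 thr0.r1=1
thr0.r0=0 thr0.r1=2
thr0.r0=1 thr0.r1=1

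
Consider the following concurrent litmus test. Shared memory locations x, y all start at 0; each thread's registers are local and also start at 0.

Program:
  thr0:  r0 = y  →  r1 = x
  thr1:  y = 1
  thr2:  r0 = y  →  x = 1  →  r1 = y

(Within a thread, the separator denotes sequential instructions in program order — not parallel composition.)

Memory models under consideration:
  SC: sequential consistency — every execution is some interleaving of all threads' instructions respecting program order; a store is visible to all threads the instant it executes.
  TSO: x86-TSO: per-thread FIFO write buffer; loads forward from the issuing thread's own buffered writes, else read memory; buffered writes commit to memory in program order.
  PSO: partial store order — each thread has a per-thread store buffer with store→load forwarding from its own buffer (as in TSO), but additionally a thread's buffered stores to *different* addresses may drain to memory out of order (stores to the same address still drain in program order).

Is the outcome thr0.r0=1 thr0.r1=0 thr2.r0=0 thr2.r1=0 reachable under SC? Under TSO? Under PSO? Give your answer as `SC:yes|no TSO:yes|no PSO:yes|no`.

outcome vector order: (thr0.r0,thr0.r1,thr2.r0,thr2.r1)
under SC → (0,0,0,0) (0,0,0,1) (0,0,1,1) (0,1,0,0) (0,1,0,1) (0,1,1,1) (1,0,0,1) (1,0,1,1) (1,1,0,0) (1,1,0,1) (1,1,1,1)
under TSO → (0,0,0,0) (0,0,0,1) (0,0,1,1) (0,1,0,0) (0,1,0,1) (0,1,1,1) (1,0,0,0) (1,0,0,1) (1,0,1,1) (1,1,0,0) (1,1,0,1) (1,1,1,1)
under PSO → (0,0,0,0) (0,0,0,1) (0,0,1,1) (0,1,0,0) (0,1,0,1) (0,1,1,1) (1,0,0,0) (1,0,0,1) (1,0,1,1) (1,1,0,0) (1,1,0,1) (1,1,1,1)
target (1,0,0,0) ∈ {TSO,PSO}

SC:no TSO:yes PSO:yes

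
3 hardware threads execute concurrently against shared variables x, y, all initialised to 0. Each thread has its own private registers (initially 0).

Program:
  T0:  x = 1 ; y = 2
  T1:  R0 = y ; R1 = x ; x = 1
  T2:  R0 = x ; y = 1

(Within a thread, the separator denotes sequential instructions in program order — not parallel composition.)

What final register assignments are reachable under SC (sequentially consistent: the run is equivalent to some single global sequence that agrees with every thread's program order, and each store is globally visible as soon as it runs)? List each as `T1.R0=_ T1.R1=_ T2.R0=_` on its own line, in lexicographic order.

outcome vector order: (T1.R0,T1.R1,T2.R0)
|SC outcomes| = 9

T1.R0=0 T1.R1=0 T2.R0=0
T1.R0=0 T1.R1=0 T2.R0=1
T1.R0=0 T1.R1=1 T2.R0=0
T1.R0=0 T1.R1=1 T2.R0=1
T1.R0=1 T1.R1=0 T2.R0=0
T1.R0=1 T1.R1=1 T2.R0=0
T1.R0=1 T1.R1=1 T2.R0=1
T1.R0=2 T1.R1=1 T2.R0=0
T1.R0=2 T1.R1=1 T2.R0=1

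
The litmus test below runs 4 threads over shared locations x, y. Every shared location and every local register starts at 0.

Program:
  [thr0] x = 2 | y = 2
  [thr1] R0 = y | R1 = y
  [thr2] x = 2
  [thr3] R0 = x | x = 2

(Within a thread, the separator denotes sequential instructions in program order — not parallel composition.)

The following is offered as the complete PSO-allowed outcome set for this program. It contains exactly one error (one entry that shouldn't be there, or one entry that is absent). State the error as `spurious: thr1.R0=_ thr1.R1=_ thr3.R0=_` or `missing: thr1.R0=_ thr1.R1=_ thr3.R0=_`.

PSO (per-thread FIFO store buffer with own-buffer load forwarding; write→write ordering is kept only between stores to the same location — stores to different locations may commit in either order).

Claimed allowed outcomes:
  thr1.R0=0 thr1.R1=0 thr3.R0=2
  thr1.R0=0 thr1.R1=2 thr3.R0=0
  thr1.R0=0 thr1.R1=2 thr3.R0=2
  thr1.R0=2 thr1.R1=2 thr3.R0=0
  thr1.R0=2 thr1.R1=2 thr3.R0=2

missing: thr1.R0=0 thr1.R1=0 thr3.R0=0

outcome vector order: (thr1.R0,thr1.R1,thr3.R0)
PSO: 6 outcomes — {000 002 020 022 220 222}
PSO∖claimed = {000}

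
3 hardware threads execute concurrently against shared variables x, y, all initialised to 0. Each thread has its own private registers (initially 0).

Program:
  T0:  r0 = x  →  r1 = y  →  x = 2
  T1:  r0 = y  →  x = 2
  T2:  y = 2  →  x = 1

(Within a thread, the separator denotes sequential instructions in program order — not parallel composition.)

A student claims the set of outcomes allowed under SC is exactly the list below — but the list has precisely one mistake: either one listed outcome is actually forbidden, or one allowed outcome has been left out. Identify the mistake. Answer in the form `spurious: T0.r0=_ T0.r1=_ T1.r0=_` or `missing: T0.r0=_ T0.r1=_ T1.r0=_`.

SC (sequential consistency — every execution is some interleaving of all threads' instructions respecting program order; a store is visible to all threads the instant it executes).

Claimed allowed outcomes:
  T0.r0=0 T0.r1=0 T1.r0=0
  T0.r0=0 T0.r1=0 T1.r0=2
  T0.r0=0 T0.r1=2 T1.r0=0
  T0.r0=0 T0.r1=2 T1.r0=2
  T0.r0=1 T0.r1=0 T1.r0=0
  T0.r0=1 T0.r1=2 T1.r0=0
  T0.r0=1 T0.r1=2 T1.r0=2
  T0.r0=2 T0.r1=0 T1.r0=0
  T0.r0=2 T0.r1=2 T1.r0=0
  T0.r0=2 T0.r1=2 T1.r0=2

outcome vector order: (T0.r0,T0.r1,T1.r0)
SC: 9 outcomes — {(0,0,0); (0,0,2); (0,2,0); (0,2,2); (1,2,0); (1,2,2); (2,0,0); (2,2,0); (2,2,2)}
claimed∖SC = {(1,0,0)}

spurious: T0.r0=1 T0.r1=0 T1.r0=0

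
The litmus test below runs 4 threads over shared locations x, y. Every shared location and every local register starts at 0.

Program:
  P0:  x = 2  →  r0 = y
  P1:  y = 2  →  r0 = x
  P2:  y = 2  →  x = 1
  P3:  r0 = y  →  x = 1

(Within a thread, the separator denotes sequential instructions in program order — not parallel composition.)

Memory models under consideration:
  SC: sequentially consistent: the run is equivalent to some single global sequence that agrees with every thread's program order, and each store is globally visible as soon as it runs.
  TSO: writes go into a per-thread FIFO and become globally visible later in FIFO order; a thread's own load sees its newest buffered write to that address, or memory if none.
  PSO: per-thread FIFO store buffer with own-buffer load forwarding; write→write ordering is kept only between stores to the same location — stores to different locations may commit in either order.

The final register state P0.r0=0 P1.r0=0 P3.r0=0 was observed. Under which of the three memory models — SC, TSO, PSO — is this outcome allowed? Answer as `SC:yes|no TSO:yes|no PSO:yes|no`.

SC:no TSO:yes PSO:yes

outcome vector order: (P0.r0,P1.r0,P3.r0)
SC (10): 0/1/0 0/1/2 0/2/0 0/2/2 2/0/0 2/0/2 2/1/0 2/1/2 2/2/0 2/2/2
TSO (12): 0/0/0 0/0/2 0/1/0 0/1/2 0/2/0 0/2/2 2/0/0 2/0/2 2/1/0 2/1/2 2/2/0 2/2/2
PSO (12): 0/0/0 0/0/2 0/1/0 0/1/2 0/2/0 0/2/2 2/0/0 2/0/2 2/1/0 2/1/2 2/2/0 2/2/2
target 0/0/0 ∈ {TSO,PSO}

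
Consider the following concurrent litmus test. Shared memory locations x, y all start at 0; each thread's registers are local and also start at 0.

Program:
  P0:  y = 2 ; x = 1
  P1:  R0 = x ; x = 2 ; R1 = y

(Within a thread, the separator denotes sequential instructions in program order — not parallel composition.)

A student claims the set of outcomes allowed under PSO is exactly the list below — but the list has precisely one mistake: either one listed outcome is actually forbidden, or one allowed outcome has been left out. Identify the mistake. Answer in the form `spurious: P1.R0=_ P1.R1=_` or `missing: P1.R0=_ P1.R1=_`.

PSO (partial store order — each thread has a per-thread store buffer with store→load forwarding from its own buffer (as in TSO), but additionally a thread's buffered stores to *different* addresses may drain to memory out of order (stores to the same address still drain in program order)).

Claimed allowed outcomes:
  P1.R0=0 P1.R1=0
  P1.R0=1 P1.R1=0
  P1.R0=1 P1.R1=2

outcome vector order: (P1.R0,P1.R1)
PSO: 4 outcomes — {<0 0>; <0 2>; <1 0>; <1 2>}
PSO∖claimed = {<0 2>}

missing: P1.R0=0 P1.R1=2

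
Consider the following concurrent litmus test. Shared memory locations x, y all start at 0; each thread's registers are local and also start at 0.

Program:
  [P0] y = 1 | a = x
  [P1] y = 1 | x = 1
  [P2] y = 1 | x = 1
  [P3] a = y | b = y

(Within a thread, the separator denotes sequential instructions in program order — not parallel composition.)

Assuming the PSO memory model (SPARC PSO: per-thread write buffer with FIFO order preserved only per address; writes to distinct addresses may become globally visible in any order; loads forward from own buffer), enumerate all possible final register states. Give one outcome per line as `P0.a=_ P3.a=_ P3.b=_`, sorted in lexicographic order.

P0.a=0 P3.a=0 P3.b=0
P0.a=0 P3.a=0 P3.b=1
P0.a=0 P3.a=1 P3.b=1
P0.a=1 P3.a=0 P3.b=0
P0.a=1 P3.a=0 P3.b=1
P0.a=1 P3.a=1 P3.b=1

outcome vector order: (P0.a,P3.a,P3.b)
|PSO outcomes| = 6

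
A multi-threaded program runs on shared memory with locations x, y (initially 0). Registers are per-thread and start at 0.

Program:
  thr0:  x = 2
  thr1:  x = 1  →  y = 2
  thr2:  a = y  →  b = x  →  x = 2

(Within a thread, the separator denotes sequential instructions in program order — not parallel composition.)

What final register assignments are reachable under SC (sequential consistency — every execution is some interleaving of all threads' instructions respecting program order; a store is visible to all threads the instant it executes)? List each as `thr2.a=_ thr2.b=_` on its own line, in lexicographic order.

outcome vector order: (thr2.a,thr2.b)
|SC outcomes| = 5

thr2.a=0 thr2.b=0
thr2.a=0 thr2.b=1
thr2.a=0 thr2.b=2
thr2.a=2 thr2.b=1
thr2.a=2 thr2.b=2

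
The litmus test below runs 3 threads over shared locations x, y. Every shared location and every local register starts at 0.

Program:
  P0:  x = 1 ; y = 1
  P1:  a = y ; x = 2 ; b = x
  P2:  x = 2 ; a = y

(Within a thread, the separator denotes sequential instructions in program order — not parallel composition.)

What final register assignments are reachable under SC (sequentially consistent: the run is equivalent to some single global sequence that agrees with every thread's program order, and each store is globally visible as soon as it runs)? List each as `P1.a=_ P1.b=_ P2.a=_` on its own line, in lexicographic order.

outcome vector order: (P1.a,P1.b,P2.a)
|SC outcomes| = 6

P1.a=0 P1.b=1 P2.a=0
P1.a=0 P1.b=1 P2.a=1
P1.a=0 P1.b=2 P2.a=0
P1.a=0 P1.b=2 P2.a=1
P1.a=1 P1.b=2 P2.a=0
P1.a=1 P1.b=2 P2.a=1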